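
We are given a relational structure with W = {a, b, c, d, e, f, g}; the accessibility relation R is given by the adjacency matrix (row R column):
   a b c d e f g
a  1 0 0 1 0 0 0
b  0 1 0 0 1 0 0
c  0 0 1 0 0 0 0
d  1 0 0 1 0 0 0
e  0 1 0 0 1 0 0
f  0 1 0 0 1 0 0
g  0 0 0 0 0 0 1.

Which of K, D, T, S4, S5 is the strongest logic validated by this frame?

D

Serial (axiom D): yes — every world has a successor (e.g. a R a).
Reflexive (axiom T): no — f is not related to itself.
Transitive (axiom 4): yes — every two-step R-path is closed by a direct edge.
Euclidean (axiom 5): yes — any two successors of a common world are R-related.
So F validates K, D; T would additionally require R to be reflexive. The strongest is D.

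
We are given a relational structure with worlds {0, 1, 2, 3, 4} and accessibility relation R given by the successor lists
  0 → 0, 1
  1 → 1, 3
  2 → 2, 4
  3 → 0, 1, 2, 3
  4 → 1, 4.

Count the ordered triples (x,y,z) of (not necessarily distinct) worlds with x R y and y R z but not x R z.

Enumerating: (0,1,3), (1,3,0), (1,3,2), (2,4,1), (3,2,4), (4,1,3).

6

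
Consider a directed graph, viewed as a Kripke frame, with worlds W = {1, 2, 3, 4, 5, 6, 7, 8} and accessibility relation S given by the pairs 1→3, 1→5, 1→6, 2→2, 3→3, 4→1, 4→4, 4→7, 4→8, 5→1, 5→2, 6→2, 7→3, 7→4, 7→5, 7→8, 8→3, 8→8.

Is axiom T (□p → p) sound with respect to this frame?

The schema T characterises exactly the reflexive frames.
Reflexive: no — 1 is not related to itself.

No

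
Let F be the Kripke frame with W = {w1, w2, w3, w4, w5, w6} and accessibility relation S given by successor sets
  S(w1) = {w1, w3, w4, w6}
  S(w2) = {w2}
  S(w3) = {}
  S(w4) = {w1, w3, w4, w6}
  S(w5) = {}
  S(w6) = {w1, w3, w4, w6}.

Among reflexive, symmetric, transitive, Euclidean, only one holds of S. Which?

Reflexive: no — w3 is not related to itself.
Symmetric: no — w1 S w3 but not w3 S w1.
Transitive: yes — every two-step S-path is closed by a direct edge.
Euclidean: no — w1 S w3 and w1 S w4, but not w3 S w4.
Only transitive holds.

transitive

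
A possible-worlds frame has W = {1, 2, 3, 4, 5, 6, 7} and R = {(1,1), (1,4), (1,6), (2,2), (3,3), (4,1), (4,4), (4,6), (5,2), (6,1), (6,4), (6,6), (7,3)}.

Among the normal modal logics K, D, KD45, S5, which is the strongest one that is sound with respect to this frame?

KD45

Serial (axiom D): yes — every world has a successor (e.g. 1 R 1).
Euclidean (axiom 5): yes — any two successors of a common world are R-related.
Transitive (axiom 4): yes — every two-step R-path is closed by a direct edge.
Reflexive (axiom T): no — 5 is not related to itself.
So F validates K, D, KD45; S5 would additionally require R to be reflexive. The strongest is KD45.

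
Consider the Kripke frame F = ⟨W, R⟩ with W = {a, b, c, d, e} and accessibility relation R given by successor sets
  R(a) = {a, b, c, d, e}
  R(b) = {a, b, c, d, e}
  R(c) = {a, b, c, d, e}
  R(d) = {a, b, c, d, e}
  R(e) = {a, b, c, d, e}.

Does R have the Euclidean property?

Euclidean: yes — any two successors of a common world are R-related.

Yes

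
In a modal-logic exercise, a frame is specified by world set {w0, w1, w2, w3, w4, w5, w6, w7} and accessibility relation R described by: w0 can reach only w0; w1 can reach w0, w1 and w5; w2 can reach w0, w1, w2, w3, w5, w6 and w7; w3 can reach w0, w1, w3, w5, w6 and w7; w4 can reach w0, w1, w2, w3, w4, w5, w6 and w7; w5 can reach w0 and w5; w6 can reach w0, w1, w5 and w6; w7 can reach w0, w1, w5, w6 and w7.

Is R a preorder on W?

Yes

Reflexive: yes — every world is R-related to itself.
Transitive: yes — every two-step R-path is closed by a direct edge.
So R is a preorder.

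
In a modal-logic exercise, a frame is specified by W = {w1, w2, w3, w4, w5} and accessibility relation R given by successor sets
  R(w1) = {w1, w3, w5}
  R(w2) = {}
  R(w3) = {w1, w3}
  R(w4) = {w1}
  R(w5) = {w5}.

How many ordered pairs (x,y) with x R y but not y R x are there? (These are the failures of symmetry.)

Enumerating: (w1,w5), (w4,w1).

2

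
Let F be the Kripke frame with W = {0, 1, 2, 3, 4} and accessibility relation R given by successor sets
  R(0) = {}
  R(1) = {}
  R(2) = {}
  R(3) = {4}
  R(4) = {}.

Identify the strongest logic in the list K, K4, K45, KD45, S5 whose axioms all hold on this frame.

K4

Transitive (axiom 4): yes — every two-step R-path is closed by a direct edge.
Euclidean (axiom 5): no — 3 R 4 and 3 R 4, but not 4 R 4.
Serial (axiom D): no — 0 has no R-successor.
Reflexive (axiom T): no — 0 is not related to itself.
So F validates K, K4; K45 would additionally require R to be Euclidean. The strongest is K4.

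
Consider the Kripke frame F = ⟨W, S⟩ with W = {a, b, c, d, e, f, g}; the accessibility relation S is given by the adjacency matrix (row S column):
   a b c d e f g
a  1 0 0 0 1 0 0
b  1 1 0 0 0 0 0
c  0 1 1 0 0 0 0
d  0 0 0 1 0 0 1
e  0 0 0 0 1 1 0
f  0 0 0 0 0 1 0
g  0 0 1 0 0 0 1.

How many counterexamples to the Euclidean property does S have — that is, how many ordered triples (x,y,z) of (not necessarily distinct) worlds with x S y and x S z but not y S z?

6

Enumerating: (a,e,a), (b,a,b), (c,b,c), (d,g,d), (e,f,e), (g,c,g).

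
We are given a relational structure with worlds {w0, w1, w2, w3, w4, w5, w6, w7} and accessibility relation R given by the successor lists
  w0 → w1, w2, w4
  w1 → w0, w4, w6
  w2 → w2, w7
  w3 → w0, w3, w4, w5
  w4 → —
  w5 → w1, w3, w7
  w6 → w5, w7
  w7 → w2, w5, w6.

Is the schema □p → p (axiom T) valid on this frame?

No

The schema T characterises exactly the reflexive frames.
Reflexive: no — w0 is not related to itself.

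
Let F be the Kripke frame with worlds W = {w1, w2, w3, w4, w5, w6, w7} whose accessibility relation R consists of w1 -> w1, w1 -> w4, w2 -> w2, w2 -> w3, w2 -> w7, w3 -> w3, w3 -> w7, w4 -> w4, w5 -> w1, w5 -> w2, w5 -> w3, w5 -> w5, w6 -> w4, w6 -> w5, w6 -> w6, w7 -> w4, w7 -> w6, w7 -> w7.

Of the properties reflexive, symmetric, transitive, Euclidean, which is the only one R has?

reflexive

Reflexive: yes — every world is R-related to itself.
Symmetric: no — w1 R w4 but not w4 R w1.
Transitive: no — w2 R w7 and w7 R w4, but not w2 R w4.
Euclidean: no — w2 R w7 and w2 R w3, but not w7 R w3.
Only reflexive holds.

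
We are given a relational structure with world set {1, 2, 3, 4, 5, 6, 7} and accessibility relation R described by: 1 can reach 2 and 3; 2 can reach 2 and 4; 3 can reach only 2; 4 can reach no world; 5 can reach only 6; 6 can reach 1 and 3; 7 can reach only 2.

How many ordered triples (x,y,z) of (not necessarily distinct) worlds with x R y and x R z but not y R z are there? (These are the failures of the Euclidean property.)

Enumerating: (1,2,3), (1,3,3), (2,4,2), (2,4,4), (5,6,6), (6,1,1), (6,3,1), (6,3,3).

8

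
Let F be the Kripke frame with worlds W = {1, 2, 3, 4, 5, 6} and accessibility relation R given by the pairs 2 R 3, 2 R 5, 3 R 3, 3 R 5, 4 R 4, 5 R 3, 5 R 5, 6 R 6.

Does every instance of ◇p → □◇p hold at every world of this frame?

Axiom 5 corresponds to the accessibility relation being Euclidean.
Euclidean: yes — any two successors of a common world are R-related.

Yes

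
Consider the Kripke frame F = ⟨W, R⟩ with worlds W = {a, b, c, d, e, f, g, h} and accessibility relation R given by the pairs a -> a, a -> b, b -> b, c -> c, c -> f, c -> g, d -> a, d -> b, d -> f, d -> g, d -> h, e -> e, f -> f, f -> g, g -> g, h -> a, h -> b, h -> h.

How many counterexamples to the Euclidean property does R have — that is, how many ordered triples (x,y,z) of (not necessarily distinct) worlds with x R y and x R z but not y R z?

24

Enumerating: (a,b,a), (c,f,c), (c,g,c), (c,g,f), (d,a,f), (d,a,g), (d,a,h), (d,b,a), (d,b,f), (d,b,g), (d,b,h), (d,f,a), … and 12 more.
Total: 24.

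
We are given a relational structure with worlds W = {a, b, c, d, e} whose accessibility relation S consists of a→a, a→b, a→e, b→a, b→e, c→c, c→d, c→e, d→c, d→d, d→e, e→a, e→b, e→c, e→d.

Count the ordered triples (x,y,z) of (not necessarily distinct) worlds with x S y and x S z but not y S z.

14

Enumerating: (a,b,b), (a,e,e), (b,e,e), (c,e,e), (d,e,e), (e,a,c), (e,a,d), (e,b,b), (e,b,c), (e,b,d), (e,c,a), (e,c,b), (e,d,a), (e,d,b).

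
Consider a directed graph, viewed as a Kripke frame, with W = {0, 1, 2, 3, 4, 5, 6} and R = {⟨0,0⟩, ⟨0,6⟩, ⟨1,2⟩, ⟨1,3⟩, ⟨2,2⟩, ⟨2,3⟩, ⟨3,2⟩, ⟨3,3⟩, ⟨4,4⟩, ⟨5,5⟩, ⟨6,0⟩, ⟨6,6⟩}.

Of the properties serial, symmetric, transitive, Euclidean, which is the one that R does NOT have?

symmetric

Serial: yes — every world has a successor (e.g. 0 R 0).
Symmetric: no — 1 R 2 but not 2 R 1.
Transitive: yes — every two-step R-path is closed by a direct edge.
Euclidean: yes — any two successors of a common world are R-related.
Only symmetric fails.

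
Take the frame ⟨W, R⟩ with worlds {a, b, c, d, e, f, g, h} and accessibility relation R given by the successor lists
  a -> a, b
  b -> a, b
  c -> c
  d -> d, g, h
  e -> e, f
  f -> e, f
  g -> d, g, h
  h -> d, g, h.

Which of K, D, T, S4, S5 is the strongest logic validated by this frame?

S5

Serial (axiom D): yes — every world has a successor (e.g. a R a).
Reflexive (axiom T): yes — every world is R-related to itself.
Transitive (axiom 4): yes — every two-step R-path is closed by a direct edge.
Euclidean (axiom 5): yes — any two successors of a common world are R-related.
So F validates K, D, T, S4, S5. The strongest is S5.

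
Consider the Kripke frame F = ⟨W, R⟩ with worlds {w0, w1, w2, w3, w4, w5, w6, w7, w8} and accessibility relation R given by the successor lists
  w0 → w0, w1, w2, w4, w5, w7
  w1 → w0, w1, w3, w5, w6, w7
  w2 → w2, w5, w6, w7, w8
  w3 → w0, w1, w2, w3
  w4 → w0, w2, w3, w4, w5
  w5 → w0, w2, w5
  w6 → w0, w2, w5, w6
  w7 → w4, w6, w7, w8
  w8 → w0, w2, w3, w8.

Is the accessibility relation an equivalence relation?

No

Reflexive: yes — every world is R-related to itself.
Symmetric: no — w0 R w2 but not w2 R w0.
Transitive: no — w0 R w1 and w1 R w3, but not w0 R w3.
So R is not an equivalence relation.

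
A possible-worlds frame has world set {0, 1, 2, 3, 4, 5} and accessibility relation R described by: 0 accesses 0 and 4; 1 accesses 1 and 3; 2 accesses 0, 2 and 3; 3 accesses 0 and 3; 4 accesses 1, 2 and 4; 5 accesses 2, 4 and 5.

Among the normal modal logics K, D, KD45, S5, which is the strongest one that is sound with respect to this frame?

Serial (axiom D): yes — every world has a successor (e.g. 0 R 0).
Euclidean (axiom 5): no — 2 R 0 and 2 R 3, but not 0 R 3.
Transitive (axiom 4): no — 0 R 4 and 4 R 1, but not 0 R 1.
Reflexive (axiom T): yes — every world is R-related to itself.
So F validates K, D; KD45 would additionally require R to be Euclidean and transitive. The strongest is D.

D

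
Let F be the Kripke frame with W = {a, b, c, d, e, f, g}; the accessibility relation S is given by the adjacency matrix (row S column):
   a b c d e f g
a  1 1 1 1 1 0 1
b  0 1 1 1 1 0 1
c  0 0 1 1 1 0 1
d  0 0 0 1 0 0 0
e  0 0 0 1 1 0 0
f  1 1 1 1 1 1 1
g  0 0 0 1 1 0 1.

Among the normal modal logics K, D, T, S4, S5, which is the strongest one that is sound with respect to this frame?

Serial (axiom D): yes — every world has a successor (e.g. a S a).
Reflexive (axiom T): yes — every world is S-related to itself.
Transitive (axiom 4): yes — every two-step S-path is closed by a direct edge.
Euclidean (axiom 5): no — a S c and a S b, but not c S b.
So F validates K, D, T, S4; S5 would additionally require S to be Euclidean. The strongest is S4.

S4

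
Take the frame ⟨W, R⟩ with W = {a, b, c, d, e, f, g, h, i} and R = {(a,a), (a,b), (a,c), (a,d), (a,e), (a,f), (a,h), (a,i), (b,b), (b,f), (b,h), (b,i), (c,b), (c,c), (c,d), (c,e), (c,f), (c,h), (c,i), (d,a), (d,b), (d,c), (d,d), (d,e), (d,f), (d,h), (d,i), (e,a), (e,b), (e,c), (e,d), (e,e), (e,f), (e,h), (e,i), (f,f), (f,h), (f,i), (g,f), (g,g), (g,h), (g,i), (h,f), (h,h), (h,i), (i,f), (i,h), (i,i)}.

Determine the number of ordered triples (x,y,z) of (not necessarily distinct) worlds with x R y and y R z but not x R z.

2

Enumerating: (c,d,a), (c,e,a).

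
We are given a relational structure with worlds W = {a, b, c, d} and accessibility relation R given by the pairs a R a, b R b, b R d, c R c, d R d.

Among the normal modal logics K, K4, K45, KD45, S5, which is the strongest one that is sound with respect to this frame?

Transitive (axiom 4): yes — every two-step R-path is closed by a direct edge.
Euclidean (axiom 5): no — b R d and b R b, but not d R b.
Serial (axiom D): yes — every world has a successor (e.g. a R a).
Reflexive (axiom T): yes — every world is R-related to itself.
So F validates K, K4; K45 would additionally require R to be Euclidean. The strongest is K4.

K4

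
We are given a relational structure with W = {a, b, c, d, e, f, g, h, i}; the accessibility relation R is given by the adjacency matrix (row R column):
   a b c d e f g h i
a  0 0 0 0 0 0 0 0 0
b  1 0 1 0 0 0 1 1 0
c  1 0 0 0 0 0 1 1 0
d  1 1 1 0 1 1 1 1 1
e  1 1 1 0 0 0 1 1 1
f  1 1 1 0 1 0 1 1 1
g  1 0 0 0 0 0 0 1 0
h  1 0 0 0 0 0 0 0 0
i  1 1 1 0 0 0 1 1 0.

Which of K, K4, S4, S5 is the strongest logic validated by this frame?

K4

Transitive (axiom 4): yes — every two-step R-path is closed by a direct edge.
Reflexive (axiom T): no — a is not related to itself.
Euclidean (axiom 5): no — b R a and b R c, but not a R c.
So F validates K, K4; S4 would additionally require R to be reflexive. The strongest is K4.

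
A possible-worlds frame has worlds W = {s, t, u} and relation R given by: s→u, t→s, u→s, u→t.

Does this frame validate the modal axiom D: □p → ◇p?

Yes

Axiom D corresponds to the accessibility relation being serial.
Serial: yes — every world has a successor (e.g. s R u).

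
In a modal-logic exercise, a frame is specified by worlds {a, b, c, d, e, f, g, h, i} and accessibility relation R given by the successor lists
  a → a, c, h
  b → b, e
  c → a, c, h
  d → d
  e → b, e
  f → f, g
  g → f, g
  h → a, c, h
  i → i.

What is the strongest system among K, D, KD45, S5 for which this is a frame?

Serial (axiom D): yes — every world has a successor (e.g. a R a).
Euclidean (axiom 5): yes — any two successors of a common world are R-related.
Transitive (axiom 4): yes — every two-step R-path is closed by a direct edge.
Reflexive (axiom T): yes — every world is R-related to itself.
So F validates K, D, KD45, S5. The strongest is S5.

S5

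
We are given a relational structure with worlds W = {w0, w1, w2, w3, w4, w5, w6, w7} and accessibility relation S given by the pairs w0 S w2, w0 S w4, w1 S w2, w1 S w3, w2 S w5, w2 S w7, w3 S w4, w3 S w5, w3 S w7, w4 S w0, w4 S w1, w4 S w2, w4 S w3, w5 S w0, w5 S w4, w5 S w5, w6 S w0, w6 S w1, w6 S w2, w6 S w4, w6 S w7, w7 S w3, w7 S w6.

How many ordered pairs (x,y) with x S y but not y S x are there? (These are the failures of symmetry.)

Enumerating: (w0,w2), (w1,w2), (w1,w3), (w2,w5), (w2,w7), (w3,w5), (w4,w1), (w4,w2), (w5,w0), (w5,w4), (w6,w0), (w6,w1), (w6,w2), (w6,w4).

14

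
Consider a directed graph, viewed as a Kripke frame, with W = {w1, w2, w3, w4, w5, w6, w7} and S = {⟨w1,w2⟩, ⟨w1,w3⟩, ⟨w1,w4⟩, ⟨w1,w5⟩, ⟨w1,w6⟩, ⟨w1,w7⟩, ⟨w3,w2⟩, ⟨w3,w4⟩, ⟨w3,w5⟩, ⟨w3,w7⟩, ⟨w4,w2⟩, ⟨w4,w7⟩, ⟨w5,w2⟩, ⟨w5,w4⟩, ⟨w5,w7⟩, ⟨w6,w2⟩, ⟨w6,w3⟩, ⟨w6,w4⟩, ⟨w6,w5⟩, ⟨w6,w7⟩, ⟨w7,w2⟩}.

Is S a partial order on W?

No

Reflexive: no — w1 is not related to itself.
Transitive: yes — every two-step S-path is closed by a direct edge.
Antisymmetric: yes — no distinct pair is related both ways.
So S is not a partial order.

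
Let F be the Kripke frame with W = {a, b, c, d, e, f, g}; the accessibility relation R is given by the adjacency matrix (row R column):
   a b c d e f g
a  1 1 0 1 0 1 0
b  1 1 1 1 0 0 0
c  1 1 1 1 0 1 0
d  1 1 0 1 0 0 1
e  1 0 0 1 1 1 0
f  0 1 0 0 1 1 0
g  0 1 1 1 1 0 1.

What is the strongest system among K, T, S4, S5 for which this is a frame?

T

Reflexive (axiom T): yes — every world is R-related to itself.
Transitive (axiom 4): no — a R b and b R c, but not a R c.
Euclidean (axiom 5): no — a R b and a R f, but not b R f.
So F validates K, T; S4 would additionally require R to be transitive. The strongest is T.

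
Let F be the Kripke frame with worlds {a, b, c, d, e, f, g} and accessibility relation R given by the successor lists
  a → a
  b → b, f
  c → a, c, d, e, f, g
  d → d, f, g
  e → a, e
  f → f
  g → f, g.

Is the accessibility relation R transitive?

Yes

Transitive: yes — every two-step R-path is closed by a direct edge.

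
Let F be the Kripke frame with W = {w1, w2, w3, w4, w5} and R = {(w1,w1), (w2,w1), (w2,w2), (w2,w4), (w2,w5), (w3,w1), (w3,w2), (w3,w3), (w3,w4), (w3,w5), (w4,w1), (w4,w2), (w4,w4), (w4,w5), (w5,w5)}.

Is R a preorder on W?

Yes

Reflexive: yes — every world is R-related to itself.
Transitive: yes — every two-step R-path is closed by a direct edge.
So R is a preorder.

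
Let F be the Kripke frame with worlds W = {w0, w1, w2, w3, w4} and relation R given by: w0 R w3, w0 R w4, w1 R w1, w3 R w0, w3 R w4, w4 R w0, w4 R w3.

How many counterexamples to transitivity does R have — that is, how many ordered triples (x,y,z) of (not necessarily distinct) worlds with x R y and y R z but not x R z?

Enumerating: (w0,w3,w0), (w0,w4,w0), (w3,w0,w3), (w3,w4,w3), (w4,w0,w4), (w4,w3,w4).

6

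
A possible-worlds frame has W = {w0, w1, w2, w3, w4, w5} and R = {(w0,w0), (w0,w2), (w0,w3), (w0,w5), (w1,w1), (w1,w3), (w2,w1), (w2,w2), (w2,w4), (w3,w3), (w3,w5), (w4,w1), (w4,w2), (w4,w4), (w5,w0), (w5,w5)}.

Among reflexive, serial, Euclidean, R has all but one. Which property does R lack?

Euclidean

Reflexive: yes — every world is R-related to itself.
Serial: yes — every world has a successor (e.g. w0 R w0).
Euclidean: no — w0 R w2 and w0 R w3, but not w2 R w3.
Only Euclidean fails.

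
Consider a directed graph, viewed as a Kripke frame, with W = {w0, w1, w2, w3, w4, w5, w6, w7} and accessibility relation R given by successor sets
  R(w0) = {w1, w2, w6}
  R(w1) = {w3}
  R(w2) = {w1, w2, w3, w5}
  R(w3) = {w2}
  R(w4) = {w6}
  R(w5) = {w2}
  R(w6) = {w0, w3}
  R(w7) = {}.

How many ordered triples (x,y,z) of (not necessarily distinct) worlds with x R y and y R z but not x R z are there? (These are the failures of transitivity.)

Enumerating: (w0,w1,w3), (w0,w2,w3), (w0,w2,w5), (w0,w6,w0), (w0,w6,w3), (w1,w3,w2), (w3,w2,w1), (w3,w2,w3), (w3,w2,w5), (w4,w6,w0), (w4,w6,w3), (w5,w2,w1), (w5,w2,w3), (w5,w2,w5), (w6,w0,w1), (w6,w0,w2), (w6,w0,w6), (w6,w3,w2).

18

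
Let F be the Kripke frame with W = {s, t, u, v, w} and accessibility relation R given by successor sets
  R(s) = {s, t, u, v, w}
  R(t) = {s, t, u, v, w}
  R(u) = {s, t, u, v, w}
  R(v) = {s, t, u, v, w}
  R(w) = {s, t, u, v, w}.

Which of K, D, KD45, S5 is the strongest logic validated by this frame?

S5

Serial (axiom D): yes — every world has a successor (e.g. s R s).
Euclidean (axiom 5): yes — any two successors of a common world are R-related.
Transitive (axiom 4): yes — every two-step R-path is closed by a direct edge.
Reflexive (axiom T): yes — every world is R-related to itself.
So F validates K, D, KD45, S5. The strongest is S5.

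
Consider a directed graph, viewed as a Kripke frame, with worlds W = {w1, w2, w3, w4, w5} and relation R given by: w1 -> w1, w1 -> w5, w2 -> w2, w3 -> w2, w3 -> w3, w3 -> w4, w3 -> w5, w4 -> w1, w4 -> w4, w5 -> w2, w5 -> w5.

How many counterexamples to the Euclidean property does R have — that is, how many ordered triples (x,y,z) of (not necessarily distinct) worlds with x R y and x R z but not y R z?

Enumerating: (w1,w5,w1), (w3,w2,w3), (w3,w2,w4), (w3,w2,w5), (w3,w4,w2), (w3,w4,w3), (w3,w4,w5), (w3,w5,w3), (w3,w5,w4), (w4,w1,w4), (w5,w2,w5).

11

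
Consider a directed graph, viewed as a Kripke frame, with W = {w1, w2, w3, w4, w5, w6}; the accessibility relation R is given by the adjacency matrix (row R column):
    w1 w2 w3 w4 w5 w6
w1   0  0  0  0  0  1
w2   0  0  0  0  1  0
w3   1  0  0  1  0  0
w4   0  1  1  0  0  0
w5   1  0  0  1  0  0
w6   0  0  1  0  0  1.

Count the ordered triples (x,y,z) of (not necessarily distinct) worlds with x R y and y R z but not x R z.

Enumerating: (w1,w6,w3), (w2,w5,w1), (w2,w5,w4), (w3,w1,w6), (w3,w4,w2), (w3,w4,w3), (w4,w2,w5), (w4,w3,w1), (w4,w3,w4), (w5,w1,w6), (w5,w4,w2), (w5,w4,w3), (w6,w3,w1), (w6,w3,w4).

14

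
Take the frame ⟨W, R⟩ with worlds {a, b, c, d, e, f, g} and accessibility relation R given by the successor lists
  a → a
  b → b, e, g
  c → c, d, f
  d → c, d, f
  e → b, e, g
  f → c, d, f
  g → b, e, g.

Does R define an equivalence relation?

Reflexive: yes — every world is R-related to itself.
Symmetric: yes — every pair in R has its reverse in R.
Transitive: yes — every two-step R-path is closed by a direct edge.
So R is an equivalence relation.

Yes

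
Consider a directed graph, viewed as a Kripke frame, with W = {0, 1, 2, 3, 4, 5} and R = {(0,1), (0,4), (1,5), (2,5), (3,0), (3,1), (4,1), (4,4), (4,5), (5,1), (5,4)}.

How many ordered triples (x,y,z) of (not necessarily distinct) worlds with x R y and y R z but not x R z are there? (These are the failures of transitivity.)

Enumerating: (0,1,5), (0,4,5), (1,5,1), (1,5,4), (2,5,1), (2,5,4), (3,0,4), (3,1,5), (5,1,5), (5,4,5).

10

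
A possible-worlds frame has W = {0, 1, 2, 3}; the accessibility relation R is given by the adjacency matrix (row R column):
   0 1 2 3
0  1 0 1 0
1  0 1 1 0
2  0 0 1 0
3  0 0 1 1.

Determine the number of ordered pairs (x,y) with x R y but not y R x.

Enumerating: (0,2), (1,2), (3,2).

3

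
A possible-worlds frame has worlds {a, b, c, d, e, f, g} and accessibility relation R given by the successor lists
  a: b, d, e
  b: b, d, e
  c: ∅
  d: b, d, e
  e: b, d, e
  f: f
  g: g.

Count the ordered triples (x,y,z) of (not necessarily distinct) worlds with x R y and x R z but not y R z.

R is Euclidean; there are no such tuples.

0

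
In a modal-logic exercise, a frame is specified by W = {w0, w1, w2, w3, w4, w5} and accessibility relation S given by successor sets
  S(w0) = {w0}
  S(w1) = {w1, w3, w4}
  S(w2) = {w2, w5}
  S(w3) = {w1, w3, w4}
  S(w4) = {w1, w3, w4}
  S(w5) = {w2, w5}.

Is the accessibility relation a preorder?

Reflexive: yes — every world is S-related to itself.
Transitive: yes — every two-step S-path is closed by a direct edge.
So S is a preorder.

Yes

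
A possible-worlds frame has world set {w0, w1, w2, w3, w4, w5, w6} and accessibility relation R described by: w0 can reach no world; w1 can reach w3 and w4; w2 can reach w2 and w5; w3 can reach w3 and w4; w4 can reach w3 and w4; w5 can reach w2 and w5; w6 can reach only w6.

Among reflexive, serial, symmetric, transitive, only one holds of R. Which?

transitive

Reflexive: no — w0 is not related to itself.
Serial: no — w0 has no R-successor.
Symmetric: no — w1 R w3 but not w3 R w1.
Transitive: yes — every two-step R-path is closed by a direct edge.
Only transitive holds.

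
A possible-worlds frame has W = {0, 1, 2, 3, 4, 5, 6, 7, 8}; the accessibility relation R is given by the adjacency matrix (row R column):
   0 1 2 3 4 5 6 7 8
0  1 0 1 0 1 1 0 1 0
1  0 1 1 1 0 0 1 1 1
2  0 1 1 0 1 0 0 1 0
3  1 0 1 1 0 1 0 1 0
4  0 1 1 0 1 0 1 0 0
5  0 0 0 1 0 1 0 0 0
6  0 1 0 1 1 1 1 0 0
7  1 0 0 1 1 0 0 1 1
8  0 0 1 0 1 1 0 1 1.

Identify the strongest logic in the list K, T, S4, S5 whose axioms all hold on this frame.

Reflexive (axiom T): yes — every world is R-related to itself.
Transitive (axiom 4): no — 0 R 2 and 2 R 1, but not 0 R 1.
Euclidean (axiom 5): no — 0 R 2 and 0 R 5, but not 2 R 5.
So F validates K, T; S4 would additionally require R to be transitive. The strongest is T.

T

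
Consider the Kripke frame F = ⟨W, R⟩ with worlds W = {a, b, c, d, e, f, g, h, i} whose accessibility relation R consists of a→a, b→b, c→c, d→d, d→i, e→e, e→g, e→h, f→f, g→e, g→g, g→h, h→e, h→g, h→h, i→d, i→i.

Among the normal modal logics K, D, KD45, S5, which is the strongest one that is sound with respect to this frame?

S5

Serial (axiom D): yes — every world has a successor (e.g. a R a).
Euclidean (axiom 5): yes — any two successors of a common world are R-related.
Transitive (axiom 4): yes — every two-step R-path is closed by a direct edge.
Reflexive (axiom T): yes — every world is R-related to itself.
So F validates K, D, KD45, S5. The strongest is S5.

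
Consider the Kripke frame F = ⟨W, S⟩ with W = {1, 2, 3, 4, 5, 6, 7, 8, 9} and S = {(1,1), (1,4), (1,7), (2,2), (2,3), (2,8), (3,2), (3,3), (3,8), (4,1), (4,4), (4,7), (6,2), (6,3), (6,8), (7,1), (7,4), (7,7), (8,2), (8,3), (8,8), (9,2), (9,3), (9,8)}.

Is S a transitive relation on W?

Transitive: yes — every two-step S-path is closed by a direct edge.

Yes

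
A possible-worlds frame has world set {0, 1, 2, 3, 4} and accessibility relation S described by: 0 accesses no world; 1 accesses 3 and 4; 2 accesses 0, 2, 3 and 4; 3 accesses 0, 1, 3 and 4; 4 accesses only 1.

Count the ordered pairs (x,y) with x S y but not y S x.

5

Enumerating: (2,0), (2,3), (2,4), (3,0), (3,4).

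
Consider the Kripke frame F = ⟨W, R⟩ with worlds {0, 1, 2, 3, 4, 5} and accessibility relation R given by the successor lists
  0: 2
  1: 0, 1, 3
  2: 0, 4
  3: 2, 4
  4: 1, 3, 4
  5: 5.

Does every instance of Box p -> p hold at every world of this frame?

No

The schema T characterises exactly the reflexive frames.
Reflexive: no — 0 is not related to itself.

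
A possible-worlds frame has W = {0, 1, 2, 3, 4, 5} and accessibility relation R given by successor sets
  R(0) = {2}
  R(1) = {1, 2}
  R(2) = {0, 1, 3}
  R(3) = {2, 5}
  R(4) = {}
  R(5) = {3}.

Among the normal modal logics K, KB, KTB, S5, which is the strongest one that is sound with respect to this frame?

Symmetric (axiom B): yes — every pair in R has its reverse in R.
Reflexive (axiom T): no — 0 is not related to itself.
Euclidean (axiom 5): no — 2 R 0 and 2 R 1, but not 0 R 1.
So F validates K, KB; KTB would additionally require R to be reflexive. The strongest is KB.

KB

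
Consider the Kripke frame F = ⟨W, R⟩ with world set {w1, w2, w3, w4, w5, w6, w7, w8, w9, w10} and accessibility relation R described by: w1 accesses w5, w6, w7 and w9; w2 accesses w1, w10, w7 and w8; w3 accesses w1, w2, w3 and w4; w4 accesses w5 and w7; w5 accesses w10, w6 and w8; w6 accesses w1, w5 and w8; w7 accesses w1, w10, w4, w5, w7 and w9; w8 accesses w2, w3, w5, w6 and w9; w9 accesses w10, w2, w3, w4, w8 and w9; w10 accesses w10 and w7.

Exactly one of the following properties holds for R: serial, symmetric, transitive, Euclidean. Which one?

Serial: yes — every world has a successor (e.g. w1 R w5).
Symmetric: no — w1 R w5 but not w5 R w1.
Transitive: no — w1 R w5 and w5 R w10, but not w1 R w10.
Euclidean: no — w1 R w5 and w1 R w7, but not w5 R w7.
Only serial holds.

serial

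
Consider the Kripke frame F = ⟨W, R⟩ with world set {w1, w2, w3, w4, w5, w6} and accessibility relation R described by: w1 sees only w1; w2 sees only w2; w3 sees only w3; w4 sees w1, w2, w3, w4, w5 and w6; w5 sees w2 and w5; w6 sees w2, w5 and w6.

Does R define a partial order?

Yes

Reflexive: yes — every world is R-related to itself.
Transitive: yes — every two-step R-path is closed by a direct edge.
Antisymmetric: yes — no distinct pair is related both ways.
So R is a partial order.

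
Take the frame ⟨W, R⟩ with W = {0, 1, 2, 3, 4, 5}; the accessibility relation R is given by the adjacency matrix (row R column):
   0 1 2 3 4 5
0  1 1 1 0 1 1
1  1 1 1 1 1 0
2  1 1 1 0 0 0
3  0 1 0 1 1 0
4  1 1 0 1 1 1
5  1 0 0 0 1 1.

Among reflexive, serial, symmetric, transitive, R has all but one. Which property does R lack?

Reflexive: yes — every world is R-related to itself.
Serial: yes — every world has a successor (e.g. 0 R 0).
Symmetric: yes — every pair in R has its reverse in R.
Transitive: no — 0 R 1 and 1 R 3, but not 0 R 3.
Only transitive fails.

transitive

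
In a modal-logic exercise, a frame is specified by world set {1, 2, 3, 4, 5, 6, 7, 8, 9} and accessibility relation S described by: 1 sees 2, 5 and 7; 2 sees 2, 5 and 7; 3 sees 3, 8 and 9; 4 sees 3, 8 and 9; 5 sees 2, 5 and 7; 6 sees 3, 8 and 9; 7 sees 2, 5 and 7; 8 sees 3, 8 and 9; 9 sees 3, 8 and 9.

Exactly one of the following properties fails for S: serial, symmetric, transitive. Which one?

symmetric

Serial: yes — every world has a successor (e.g. 1 S 2).
Symmetric: no — 1 S 2 but not 2 S 1.
Transitive: yes — every two-step S-path is closed by a direct edge.
Only symmetric fails.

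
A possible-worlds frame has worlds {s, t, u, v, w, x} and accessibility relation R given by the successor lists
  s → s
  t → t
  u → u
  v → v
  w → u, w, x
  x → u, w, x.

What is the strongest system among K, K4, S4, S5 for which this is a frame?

S4

Transitive (axiom 4): yes — every two-step R-path is closed by a direct edge.
Reflexive (axiom T): yes — every world is R-related to itself.
Euclidean (axiom 5): no — w R u and w R x, but not u R x.
So F validates K, K4, S4; S5 would additionally require R to be Euclidean. The strongest is S4.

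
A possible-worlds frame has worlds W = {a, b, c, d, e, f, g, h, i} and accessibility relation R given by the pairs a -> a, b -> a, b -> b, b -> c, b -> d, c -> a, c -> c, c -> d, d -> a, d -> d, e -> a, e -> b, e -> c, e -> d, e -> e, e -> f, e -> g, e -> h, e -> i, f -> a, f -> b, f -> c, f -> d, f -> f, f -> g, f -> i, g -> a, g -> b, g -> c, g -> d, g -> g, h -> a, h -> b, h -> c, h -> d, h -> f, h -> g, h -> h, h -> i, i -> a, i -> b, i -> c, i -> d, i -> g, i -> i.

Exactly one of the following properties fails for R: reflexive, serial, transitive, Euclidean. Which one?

Euclidean

Reflexive: yes — every world is R-related to itself.
Serial: yes — every world has a successor (e.g. a R a).
Transitive: yes — every two-step R-path is closed by a direct edge.
Euclidean: no — b R a and b R c, but not a R c.
Only Euclidean fails.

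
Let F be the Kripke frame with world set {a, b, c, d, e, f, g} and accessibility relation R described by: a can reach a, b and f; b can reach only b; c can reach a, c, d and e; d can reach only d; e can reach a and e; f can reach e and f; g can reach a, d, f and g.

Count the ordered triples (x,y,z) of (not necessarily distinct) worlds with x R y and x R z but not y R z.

Enumerating: (a,b,a), (a,b,f), (a,f,a), (a,f,b), (c,a,c), (c,a,d), (c,a,e), (c,d,a), (c,d,c), (c,d,e), (c,e,c), (c,e,d), … and 10 more.
Total: 22.

22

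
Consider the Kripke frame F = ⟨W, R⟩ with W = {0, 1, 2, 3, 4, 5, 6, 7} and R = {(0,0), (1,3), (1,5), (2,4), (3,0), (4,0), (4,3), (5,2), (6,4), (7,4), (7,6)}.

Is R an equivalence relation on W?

Reflexive: no — 1 is not related to itself.
Symmetric: no — 1 R 3 but not 3 R 1.
Transitive: no — 1 R 3 and 3 R 0, but not 1 R 0.
So R is not an equivalence relation.

No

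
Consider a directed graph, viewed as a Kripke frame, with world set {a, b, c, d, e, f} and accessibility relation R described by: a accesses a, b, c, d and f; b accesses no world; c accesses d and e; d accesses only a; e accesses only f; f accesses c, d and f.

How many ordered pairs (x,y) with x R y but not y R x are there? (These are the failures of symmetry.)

8

Enumerating: (a,b), (a,c), (a,f), (c,d), (c,e), (e,f), (f,c), (f,d).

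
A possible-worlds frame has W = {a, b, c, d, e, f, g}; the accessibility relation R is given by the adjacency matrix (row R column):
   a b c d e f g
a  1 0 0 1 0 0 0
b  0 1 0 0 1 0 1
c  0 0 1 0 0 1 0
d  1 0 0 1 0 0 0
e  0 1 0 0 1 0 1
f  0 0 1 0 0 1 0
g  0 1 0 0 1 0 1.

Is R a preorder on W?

Reflexive: yes — every world is R-related to itself.
Transitive: yes — every two-step R-path is closed by a direct edge.
So R is a preorder.

Yes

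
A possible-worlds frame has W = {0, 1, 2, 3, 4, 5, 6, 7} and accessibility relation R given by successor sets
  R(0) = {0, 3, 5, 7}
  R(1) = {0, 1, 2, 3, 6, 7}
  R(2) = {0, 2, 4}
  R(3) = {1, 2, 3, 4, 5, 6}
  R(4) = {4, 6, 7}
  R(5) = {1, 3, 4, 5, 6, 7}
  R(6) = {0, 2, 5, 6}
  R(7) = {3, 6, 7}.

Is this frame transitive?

Transitive: no — 0 R 3 and 3 R 1, but not 0 R 1.

No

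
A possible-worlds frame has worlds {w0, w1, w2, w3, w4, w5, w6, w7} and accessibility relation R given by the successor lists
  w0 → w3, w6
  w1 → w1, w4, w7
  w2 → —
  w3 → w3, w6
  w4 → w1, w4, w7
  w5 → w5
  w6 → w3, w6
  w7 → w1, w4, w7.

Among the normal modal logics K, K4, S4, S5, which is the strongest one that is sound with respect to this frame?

K4

Transitive (axiom 4): yes — every two-step R-path is closed by a direct edge.
Reflexive (axiom T): no — w0 is not related to itself.
Euclidean (axiom 5): yes — any two successors of a common world are R-related.
So F validates K, K4; S4 would additionally require R to be reflexive. The strongest is K4.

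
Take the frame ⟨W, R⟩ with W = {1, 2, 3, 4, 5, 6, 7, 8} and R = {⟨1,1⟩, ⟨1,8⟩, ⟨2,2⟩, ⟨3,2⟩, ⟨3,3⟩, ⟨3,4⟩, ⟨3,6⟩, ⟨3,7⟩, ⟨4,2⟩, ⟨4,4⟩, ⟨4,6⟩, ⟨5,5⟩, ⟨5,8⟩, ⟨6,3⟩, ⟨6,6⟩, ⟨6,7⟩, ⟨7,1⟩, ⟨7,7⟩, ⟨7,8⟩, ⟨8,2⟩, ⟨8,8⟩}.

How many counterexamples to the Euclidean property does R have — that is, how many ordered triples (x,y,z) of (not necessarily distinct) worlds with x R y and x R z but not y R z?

Enumerating: (1,8,1), (3,2,3), (3,2,4), (3,2,6), (3,2,7), (3,4,3), (3,4,7), (3,6,2), (3,6,4), (3,7,2), (3,7,3), (3,7,4), … and 12 more.
Total: 24.

24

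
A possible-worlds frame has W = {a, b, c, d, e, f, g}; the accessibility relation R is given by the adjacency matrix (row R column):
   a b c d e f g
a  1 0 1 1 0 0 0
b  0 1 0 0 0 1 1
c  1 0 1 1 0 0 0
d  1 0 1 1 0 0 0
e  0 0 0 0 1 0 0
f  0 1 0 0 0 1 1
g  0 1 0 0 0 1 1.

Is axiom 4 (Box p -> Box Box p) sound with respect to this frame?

Yes

The schema 4 characterises exactly the transitive frames.
Transitive: yes — every two-step R-path is closed by a direct edge.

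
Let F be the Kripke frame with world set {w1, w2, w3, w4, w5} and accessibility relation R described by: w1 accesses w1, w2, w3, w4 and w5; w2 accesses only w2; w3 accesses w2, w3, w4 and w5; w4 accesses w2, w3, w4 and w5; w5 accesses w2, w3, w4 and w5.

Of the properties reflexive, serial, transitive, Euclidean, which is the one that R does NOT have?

Reflexive: yes — every world is R-related to itself.
Serial: yes — every world has a successor (e.g. w1 R w1).
Transitive: yes — every two-step R-path is closed by a direct edge.
Euclidean: no — w1 R w2 and w1 R w3, but not w2 R w3.
Only Euclidean fails.

Euclidean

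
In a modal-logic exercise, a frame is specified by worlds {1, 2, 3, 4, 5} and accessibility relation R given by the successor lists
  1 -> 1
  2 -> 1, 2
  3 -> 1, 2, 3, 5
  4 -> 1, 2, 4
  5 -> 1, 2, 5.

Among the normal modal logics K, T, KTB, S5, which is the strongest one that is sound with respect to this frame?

T

Reflexive (axiom T): yes — every world is R-related to itself.
Symmetric (axiom B): no — 2 R 1 but not 1 R 2.
Euclidean (axiom 5): no — 3 R 1 and 3 R 2, but not 1 R 2.
So F validates K, T; KTB would additionally require R to be symmetric. The strongest is T.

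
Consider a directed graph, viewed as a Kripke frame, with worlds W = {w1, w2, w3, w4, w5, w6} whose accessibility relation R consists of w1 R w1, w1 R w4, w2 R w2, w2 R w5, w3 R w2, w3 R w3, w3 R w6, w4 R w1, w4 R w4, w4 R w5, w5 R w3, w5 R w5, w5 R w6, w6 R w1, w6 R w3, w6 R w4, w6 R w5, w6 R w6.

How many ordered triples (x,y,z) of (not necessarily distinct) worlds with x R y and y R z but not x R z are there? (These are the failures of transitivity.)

13

Enumerating: (w1,w4,w5), (w2,w5,w3), (w2,w5,w6), (w3,w2,w5), (w3,w6,w1), (w3,w6,w4), (w3,w6,w5), (w4,w5,w3), (w4,w5,w6), (w5,w3,w2), (w5,w6,w1), (w5,w6,w4), (w6,w3,w2).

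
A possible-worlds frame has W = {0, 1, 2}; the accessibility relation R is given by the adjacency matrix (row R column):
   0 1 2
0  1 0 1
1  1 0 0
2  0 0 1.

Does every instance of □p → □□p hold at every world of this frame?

By correspondence theory, 4 is valid on a frame iff R is transitive.
Transitive: no — 1 R 0 and 0 R 2, but not 1 R 2.

No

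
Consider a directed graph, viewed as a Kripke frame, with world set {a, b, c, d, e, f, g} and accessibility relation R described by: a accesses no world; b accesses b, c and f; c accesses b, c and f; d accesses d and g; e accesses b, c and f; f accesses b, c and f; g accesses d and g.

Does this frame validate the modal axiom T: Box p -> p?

The schema T characterises exactly the reflexive frames.
Reflexive: no — a is not related to itself.

No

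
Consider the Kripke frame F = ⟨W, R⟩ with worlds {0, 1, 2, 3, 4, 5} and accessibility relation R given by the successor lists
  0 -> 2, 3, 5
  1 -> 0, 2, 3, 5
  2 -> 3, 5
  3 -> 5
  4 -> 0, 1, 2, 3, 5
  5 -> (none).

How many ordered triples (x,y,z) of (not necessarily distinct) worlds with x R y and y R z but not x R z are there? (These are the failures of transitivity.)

0

R is transitive; there are no such tuples.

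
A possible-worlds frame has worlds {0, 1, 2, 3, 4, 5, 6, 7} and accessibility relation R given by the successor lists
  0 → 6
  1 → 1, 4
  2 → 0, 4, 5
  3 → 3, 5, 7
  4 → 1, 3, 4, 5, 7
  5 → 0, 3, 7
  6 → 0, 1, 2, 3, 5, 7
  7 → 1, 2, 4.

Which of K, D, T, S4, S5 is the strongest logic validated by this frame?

Serial (axiom D): yes — every world has a successor (e.g. 0 R 6).
Reflexive (axiom T): no — 0 is not related to itself.
Transitive (axiom 4): no — 0 R 6 and 6 R 1, but not 0 R 1.
Euclidean (axiom 5): no — 2 R 0 and 2 R 4, but not 0 R 4.
So F validates K, D; T would additionally require R to be reflexive. The strongest is D.

D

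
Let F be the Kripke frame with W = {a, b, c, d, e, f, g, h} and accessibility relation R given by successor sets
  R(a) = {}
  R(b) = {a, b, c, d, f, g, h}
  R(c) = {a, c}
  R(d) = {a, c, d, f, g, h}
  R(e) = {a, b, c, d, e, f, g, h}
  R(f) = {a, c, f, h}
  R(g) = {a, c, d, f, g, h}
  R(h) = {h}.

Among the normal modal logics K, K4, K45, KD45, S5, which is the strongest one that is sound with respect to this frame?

Transitive (axiom 4): yes — every two-step R-path is closed by a direct edge.
Euclidean (axiom 5): no — b R a and b R c, but not a R c.
Serial (axiom D): no — a has no R-successor.
Reflexive (axiom T): no — a is not related to itself.
So F validates K, K4; K45 would additionally require R to be Euclidean. The strongest is K4.

K4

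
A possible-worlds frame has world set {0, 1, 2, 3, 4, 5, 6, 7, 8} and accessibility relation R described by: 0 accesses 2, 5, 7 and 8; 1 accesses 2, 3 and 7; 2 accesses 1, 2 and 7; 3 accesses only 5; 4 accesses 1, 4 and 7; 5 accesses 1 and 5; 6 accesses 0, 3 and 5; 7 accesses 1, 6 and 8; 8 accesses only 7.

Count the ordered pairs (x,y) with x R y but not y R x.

Enumerating: (0,2), (0,5), (0,7), (0,8), (1,3), (2,7), (3,5), (4,1), (4,7), (5,1), (6,0), (6,3), (6,5), (7,6).

14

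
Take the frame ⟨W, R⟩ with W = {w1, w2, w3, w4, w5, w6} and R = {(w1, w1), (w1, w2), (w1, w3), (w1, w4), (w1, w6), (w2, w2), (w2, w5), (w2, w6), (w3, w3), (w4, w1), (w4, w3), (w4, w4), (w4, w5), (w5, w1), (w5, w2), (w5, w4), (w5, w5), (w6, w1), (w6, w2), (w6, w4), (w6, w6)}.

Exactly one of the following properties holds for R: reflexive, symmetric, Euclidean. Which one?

Reflexive: yes — every world is R-related to itself.
Symmetric: no — w1 R w2 but not w2 R w1.
Euclidean: no — w1 R w2 and w1 R w3, but not w2 R w3.
Only reflexive holds.

reflexive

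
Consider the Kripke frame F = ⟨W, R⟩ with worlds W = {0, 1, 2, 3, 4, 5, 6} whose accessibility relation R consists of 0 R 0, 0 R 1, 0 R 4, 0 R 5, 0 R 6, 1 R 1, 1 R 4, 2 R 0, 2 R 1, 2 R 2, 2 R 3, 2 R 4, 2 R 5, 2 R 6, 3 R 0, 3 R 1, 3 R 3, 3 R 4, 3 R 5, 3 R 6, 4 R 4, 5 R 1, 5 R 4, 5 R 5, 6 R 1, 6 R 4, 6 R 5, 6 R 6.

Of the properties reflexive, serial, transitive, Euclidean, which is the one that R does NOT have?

Reflexive: yes — every world is R-related to itself.
Serial: yes — every world has a successor (e.g. 0 R 0).
Transitive: yes — every two-step R-path is closed by a direct edge.
Euclidean: no — 0 R 1 and 0 R 5, but not 1 R 5.
Only Euclidean fails.

Euclidean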